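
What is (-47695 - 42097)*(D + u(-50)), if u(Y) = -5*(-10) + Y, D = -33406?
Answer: 2999591552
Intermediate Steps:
u(Y) = 50 + Y
(-47695 - 42097)*(D + u(-50)) = (-47695 - 42097)*(-33406 + (50 - 50)) = -89792*(-33406 + 0) = -89792*(-33406) = 2999591552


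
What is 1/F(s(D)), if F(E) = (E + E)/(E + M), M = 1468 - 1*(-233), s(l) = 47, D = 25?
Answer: 874/47 ≈ 18.596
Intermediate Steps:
M = 1701 (M = 1468 + 233 = 1701)
F(E) = 2*E/(1701 + E) (F(E) = (E + E)/(E + 1701) = (2*E)/(1701 + E) = 2*E/(1701 + E))
1/F(s(D)) = 1/(2*47/(1701 + 47)) = 1/(2*47/1748) = 1/(2*47*(1/1748)) = 1/(47/874) = 874/47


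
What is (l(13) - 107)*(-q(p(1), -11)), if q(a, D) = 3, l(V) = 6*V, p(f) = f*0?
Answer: 87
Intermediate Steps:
p(f) = 0
(l(13) - 107)*(-q(p(1), -11)) = (6*13 - 107)*(-1*3) = (78 - 107)*(-3) = -29*(-3) = 87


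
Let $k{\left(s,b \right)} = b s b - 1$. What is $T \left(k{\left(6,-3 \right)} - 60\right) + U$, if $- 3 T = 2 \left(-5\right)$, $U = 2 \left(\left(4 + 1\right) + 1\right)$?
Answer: $- \frac{34}{3} \approx -11.333$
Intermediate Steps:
$k{\left(s,b \right)} = -1 + s b^{2}$ ($k{\left(s,b \right)} = s b^{2} - 1 = -1 + s b^{2}$)
$U = 12$ ($U = 2 \left(5 + 1\right) = 2 \cdot 6 = 12$)
$T = \frac{10}{3}$ ($T = - \frac{2 \left(-5\right)}{3} = \left(- \frac{1}{3}\right) \left(-10\right) = \frac{10}{3} \approx 3.3333$)
$T \left(k{\left(6,-3 \right)} - 60\right) + U = \frac{10 \left(\left(-1 + 6 \left(-3\right)^{2}\right) - 60\right)}{3} + 12 = \frac{10 \left(\left(-1 + 6 \cdot 9\right) - 60\right)}{3} + 12 = \frac{10 \left(\left(-1 + 54\right) - 60\right)}{3} + 12 = \frac{10 \left(53 - 60\right)}{3} + 12 = \frac{10}{3} \left(-7\right) + 12 = - \frac{70}{3} + 12 = - \frac{34}{3}$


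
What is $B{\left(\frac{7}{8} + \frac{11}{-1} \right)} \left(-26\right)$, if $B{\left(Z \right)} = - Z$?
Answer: $- \frac{1053}{4} \approx -263.25$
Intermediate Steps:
$B{\left(\frac{7}{8} + \frac{11}{-1} \right)} \left(-26\right) = - (\frac{7}{8} + \frac{11}{-1}) \left(-26\right) = - (7 \cdot \frac{1}{8} + 11 \left(-1\right)) \left(-26\right) = - (\frac{7}{8} - 11) \left(-26\right) = \left(-1\right) \left(- \frac{81}{8}\right) \left(-26\right) = \frac{81}{8} \left(-26\right) = - \frac{1053}{4}$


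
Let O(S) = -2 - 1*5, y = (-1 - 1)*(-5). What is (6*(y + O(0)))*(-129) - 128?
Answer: -2450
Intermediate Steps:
y = 10 (y = -2*(-5) = 10)
O(S) = -7 (O(S) = -2 - 5 = -7)
(6*(y + O(0)))*(-129) - 128 = (6*(10 - 7))*(-129) - 128 = (6*3)*(-129) - 128 = 18*(-129) - 128 = -2322 - 128 = -2450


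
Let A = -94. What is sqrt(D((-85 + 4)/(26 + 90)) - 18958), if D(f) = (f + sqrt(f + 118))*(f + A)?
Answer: sqrt(-254209063 - 21970*sqrt(394603))/116 ≈ 141.13*I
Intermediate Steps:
D(f) = (-94 + f)*(f + sqrt(118 + f)) (D(f) = (f + sqrt(f + 118))*(f - 94) = (f + sqrt(118 + f))*(-94 + f) = (-94 + f)*(f + sqrt(118 + f)))
sqrt(D((-85 + 4)/(26 + 90)) - 18958) = sqrt((((-85 + 4)/(26 + 90))**2 - 94*(-85 + 4)/(26 + 90) - 94*sqrt(118 + (-85 + 4)/(26 + 90)) + ((-85 + 4)/(26 + 90))*sqrt(118 + (-85 + 4)/(26 + 90))) - 18958) = sqrt(((-81/116)**2 - (-7614)/116 - 94*sqrt(118 - 81/116) + (-81/116)*sqrt(118 - 81/116)) - 18958) = sqrt(((-81*1/116)**2 - (-7614)/116 - 94*sqrt(118 - 81*1/116) + (-81*1/116)*sqrt(118 - 81*1/116)) - 18958) = sqrt(((-81/116)**2 - 94*(-81/116) - 94*sqrt(118 - 81/116) - 81*sqrt(118 - 81/116)/116) - 18958) = sqrt((6561/13456 + 3807/58 - 47*sqrt(394603)/29 - 81*sqrt(394603)/6728) - 18958) = sqrt((889785/13456 - 10985*sqrt(394603)/6728) - 18958) = sqrt(-254209063/13456 - 10985*sqrt(394603)/6728)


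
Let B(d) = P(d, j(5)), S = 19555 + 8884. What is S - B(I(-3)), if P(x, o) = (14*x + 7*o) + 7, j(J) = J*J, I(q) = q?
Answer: 28299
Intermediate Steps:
S = 28439
j(J) = J**2
P(x, o) = 7 + 7*o + 14*x (P(x, o) = (7*o + 14*x) + 7 = 7 + 7*o + 14*x)
B(d) = 182 + 14*d (B(d) = 7 + 7*5**2 + 14*d = 7 + 7*25 + 14*d = 7 + 175 + 14*d = 182 + 14*d)
S - B(I(-3)) = 28439 - (182 + 14*(-3)) = 28439 - (182 - 42) = 28439 - 1*140 = 28439 - 140 = 28299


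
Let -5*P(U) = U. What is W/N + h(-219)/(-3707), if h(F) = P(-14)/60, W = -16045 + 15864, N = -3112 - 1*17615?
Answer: 33499987/3841749450 ≈ 0.0087200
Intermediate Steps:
P(U) = -U/5
N = -20727 (N = -3112 - 17615 = -20727)
W = -181
h(F) = 7/150 (h(F) = -1/5*(-14)/60 = (14/5)*(1/60) = 7/150)
W/N + h(-219)/(-3707) = -181/(-20727) + (7/150)/(-3707) = -181*(-1/20727) + (7/150)*(-1/3707) = 181/20727 - 7/556050 = 33499987/3841749450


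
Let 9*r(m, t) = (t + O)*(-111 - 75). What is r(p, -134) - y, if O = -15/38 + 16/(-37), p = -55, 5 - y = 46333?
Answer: 34527443/703 ≈ 49114.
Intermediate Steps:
y = -46328 (y = 5 - 1*46333 = 5 - 46333 = -46328)
O = -1163/1406 (O = -15*1/38 + 16*(-1/37) = -15/38 - 16/37 = -1163/1406 ≈ -0.82717)
r(m, t) = 36053/2109 - 62*t/3 (r(m, t) = ((t - 1163/1406)*(-111 - 75))/9 = ((-1163/1406 + t)*(-186))/9 = (108159/703 - 186*t)/9 = 36053/2109 - 62*t/3)
r(p, -134) - y = (36053/2109 - 62/3*(-134)) - 1*(-46328) = (36053/2109 + 8308/3) + 46328 = 1958859/703 + 46328 = 34527443/703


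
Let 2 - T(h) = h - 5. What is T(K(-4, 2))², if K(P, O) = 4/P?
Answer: 64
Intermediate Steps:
T(h) = 7 - h (T(h) = 2 - (h - 5) = 2 - (-5 + h) = 2 + (5 - h) = 7 - h)
T(K(-4, 2))² = (7 - 4/(-4))² = (7 - 4*(-1)/4)² = (7 - 1*(-1))² = (7 + 1)² = 8² = 64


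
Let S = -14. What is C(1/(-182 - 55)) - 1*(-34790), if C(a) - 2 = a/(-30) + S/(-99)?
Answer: 2721093391/78210 ≈ 34792.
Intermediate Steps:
C(a) = 212/99 - a/30 (C(a) = 2 + (a/(-30) - 14/(-99)) = 2 + (a*(-1/30) - 14*(-1/99)) = 2 + (-a/30 + 14/99) = 2 + (14/99 - a/30) = 212/99 - a/30)
C(1/(-182 - 55)) - 1*(-34790) = (212/99 - 1/(30*(-182 - 55))) - 1*(-34790) = (212/99 - 1/30/(-237)) + 34790 = (212/99 - 1/30*(-1/237)) + 34790 = (212/99 + 1/7110) + 34790 = 167491/78210 + 34790 = 2721093391/78210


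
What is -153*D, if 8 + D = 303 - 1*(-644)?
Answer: -143667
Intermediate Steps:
D = 939 (D = -8 + (303 - 1*(-644)) = -8 + (303 + 644) = -8 + 947 = 939)
-153*D = -153*939 = -143667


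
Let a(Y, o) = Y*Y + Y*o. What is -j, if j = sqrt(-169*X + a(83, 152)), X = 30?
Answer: -sqrt(14435) ≈ -120.15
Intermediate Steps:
a(Y, o) = Y**2 + Y*o
j = sqrt(14435) (j = sqrt(-169*30 + 83*(83 + 152)) = sqrt(-5070 + 83*235) = sqrt(-5070 + 19505) = sqrt(14435) ≈ 120.15)
-j = -sqrt(14435)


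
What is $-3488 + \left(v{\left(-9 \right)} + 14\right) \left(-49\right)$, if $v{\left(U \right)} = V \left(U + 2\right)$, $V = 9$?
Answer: $-1087$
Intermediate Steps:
$v{\left(U \right)} = 18 + 9 U$ ($v{\left(U \right)} = 9 \left(U + 2\right) = 9 \left(2 + U\right) = 18 + 9 U$)
$-3488 + \left(v{\left(-9 \right)} + 14\right) \left(-49\right) = -3488 + \left(\left(18 + 9 \left(-9\right)\right) + 14\right) \left(-49\right) = -3488 + \left(\left(18 - 81\right) + 14\right) \left(-49\right) = -3488 + \left(-63 + 14\right) \left(-49\right) = -3488 - -2401 = -3488 + 2401 = -1087$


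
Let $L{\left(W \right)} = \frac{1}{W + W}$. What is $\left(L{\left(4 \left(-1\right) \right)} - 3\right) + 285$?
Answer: $\frac{2255}{8} \approx 281.88$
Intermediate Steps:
$L{\left(W \right)} = \frac{1}{2 W}$
$\left(L{\left(4 \left(-1\right) \right)} - 3\right) + 285 = \left(\frac{1}{2 \cdot 4 \left(-1\right)} - 3\right) + 285 = \left(\frac{1}{2 \left(-4\right)} - 3\right) + 285 = \left(\frac{1}{2} \left(- \frac{1}{4}\right) - 3\right) + 285 = \left(- \frac{1}{8} - 3\right) + 285 = - \frac{25}{8} + 285 = \frac{2255}{8}$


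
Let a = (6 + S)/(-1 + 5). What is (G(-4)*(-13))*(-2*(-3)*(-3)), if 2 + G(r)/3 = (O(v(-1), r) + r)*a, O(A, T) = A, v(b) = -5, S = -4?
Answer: -4563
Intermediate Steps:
a = 1/2 (a = (6 - 4)/(-1 + 5) = 2/4 = 2*(1/4) = 1/2 ≈ 0.50000)
G(r) = -27/2 + 3*r/2 (G(r) = -6 + 3*((-5 + r)*(1/2)) = -6 + 3*(-5/2 + r/2) = -6 + (-15/2 + 3*r/2) = -27/2 + 3*r/2)
(G(-4)*(-13))*(-2*(-3)*(-3)) = ((-27/2 + (3/2)*(-4))*(-13))*(-2*(-3)*(-3)) = ((-27/2 - 6)*(-13))*(6*(-3)) = -39/2*(-13)*(-18) = (507/2)*(-18) = -4563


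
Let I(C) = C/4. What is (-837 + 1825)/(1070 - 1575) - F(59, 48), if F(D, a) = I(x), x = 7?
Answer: -7487/2020 ≈ -3.7064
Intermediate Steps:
I(C) = C/4 (I(C) = C*(¼) = C/4)
F(D, a) = 7/4 (F(D, a) = (¼)*7 = 7/4)
(-837 + 1825)/(1070 - 1575) - F(59, 48) = (-837 + 1825)/(1070 - 1575) - 1*7/4 = 988/(-505) - 7/4 = 988*(-1/505) - 7/4 = -988/505 - 7/4 = -7487/2020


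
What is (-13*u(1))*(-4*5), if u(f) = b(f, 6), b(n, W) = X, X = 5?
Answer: 1300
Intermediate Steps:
b(n, W) = 5
u(f) = 5
(-13*u(1))*(-4*5) = (-13*5)*(-4*5) = -65*(-20) = 1300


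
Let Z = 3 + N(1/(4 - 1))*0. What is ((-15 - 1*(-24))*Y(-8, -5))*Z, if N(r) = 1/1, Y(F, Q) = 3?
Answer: 81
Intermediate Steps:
N(r) = 1
Z = 3 (Z = 3 + 1*0 = 3 + 0 = 3)
((-15 - 1*(-24))*Y(-8, -5))*Z = ((-15 - 1*(-24))*3)*3 = ((-15 + 24)*3)*3 = (9*3)*3 = 27*3 = 81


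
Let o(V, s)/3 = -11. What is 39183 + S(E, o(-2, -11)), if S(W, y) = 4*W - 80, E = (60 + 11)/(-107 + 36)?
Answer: 39099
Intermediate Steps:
o(V, s) = -33 (o(V, s) = 3*(-11) = -33)
E = -1 (E = 71/(-71) = 71*(-1/71) = -1)
S(W, y) = -80 + 4*W
39183 + S(E, o(-2, -11)) = 39183 + (-80 + 4*(-1)) = 39183 + (-80 - 4) = 39183 - 84 = 39099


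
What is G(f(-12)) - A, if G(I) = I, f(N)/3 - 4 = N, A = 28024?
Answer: -28048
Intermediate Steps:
f(N) = 12 + 3*N
G(f(-12)) - A = (12 + 3*(-12)) - 1*28024 = (12 - 36) - 28024 = -24 - 28024 = -28048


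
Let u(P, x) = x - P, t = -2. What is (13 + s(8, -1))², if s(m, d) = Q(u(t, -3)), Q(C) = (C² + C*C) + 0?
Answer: 225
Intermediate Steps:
Q(C) = 2*C² (Q(C) = (C² + C²) + 0 = 2*C² + 0 = 2*C²)
s(m, d) = 2 (s(m, d) = 2*(-3 - 1*(-2))² = 2*(-3 + 2)² = 2*(-1)² = 2*1 = 2)
(13 + s(8, -1))² = (13 + 2)² = 15² = 225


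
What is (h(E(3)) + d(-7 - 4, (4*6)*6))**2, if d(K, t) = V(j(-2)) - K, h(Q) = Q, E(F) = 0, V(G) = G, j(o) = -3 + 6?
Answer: 196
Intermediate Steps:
j(o) = 3
d(K, t) = 3 - K
(h(E(3)) + d(-7 - 4, (4*6)*6))**2 = (0 + (3 - (-7 - 4)))**2 = (0 + (3 - 1*(-11)))**2 = (0 + (3 + 11))**2 = (0 + 14)**2 = 14**2 = 196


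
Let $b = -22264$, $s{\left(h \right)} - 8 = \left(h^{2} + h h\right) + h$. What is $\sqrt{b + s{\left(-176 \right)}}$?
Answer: $4 \sqrt{2470} \approx 198.8$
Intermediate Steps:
$s{\left(h \right)} = 8 + h + 2 h^{2}$ ($s{\left(h \right)} = 8 + \left(\left(h^{2} + h h\right) + h\right) = 8 + \left(\left(h^{2} + h^{2}\right) + h\right) = 8 + \left(2 h^{2} + h\right) = 8 + \left(h + 2 h^{2}\right) = 8 + h + 2 h^{2}$)
$\sqrt{b + s{\left(-176 \right)}} = \sqrt{-22264 + \left(8 - 176 + 2 \left(-176\right)^{2}\right)} = \sqrt{-22264 + \left(8 - 176 + 2 \cdot 30976\right)} = \sqrt{-22264 + \left(8 - 176 + 61952\right)} = \sqrt{-22264 + 61784} = \sqrt{39520} = 4 \sqrt{2470}$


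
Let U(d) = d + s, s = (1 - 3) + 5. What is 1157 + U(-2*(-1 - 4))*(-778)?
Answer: -8957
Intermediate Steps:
s = 3 (s = -2 + 5 = 3)
U(d) = 3 + d (U(d) = d + 3 = 3 + d)
1157 + U(-2*(-1 - 4))*(-778) = 1157 + (3 - 2*(-1 - 4))*(-778) = 1157 + (3 - 2*(-5))*(-778) = 1157 + (3 + 10)*(-778) = 1157 + 13*(-778) = 1157 - 10114 = -8957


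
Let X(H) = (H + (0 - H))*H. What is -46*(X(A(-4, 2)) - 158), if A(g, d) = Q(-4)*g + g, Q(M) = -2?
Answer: 7268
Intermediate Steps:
A(g, d) = -g (A(g, d) = -2*g + g = -g)
X(H) = 0 (X(H) = (H - H)*H = 0*H = 0)
-46*(X(A(-4, 2)) - 158) = -46*(0 - 158) = -46*(-158) = 7268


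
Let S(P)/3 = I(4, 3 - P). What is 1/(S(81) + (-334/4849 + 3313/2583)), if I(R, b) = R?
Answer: 12524967/165501619 ≈ 0.075679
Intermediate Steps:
S(P) = 12 (S(P) = 3*4 = 12)
1/(S(81) + (-334/4849 + 3313/2583)) = 1/(12 + (-334/4849 + 3313/2583)) = 1/(12 + 15202015/12524967) = 1/(165501619/12524967) = 12524967/165501619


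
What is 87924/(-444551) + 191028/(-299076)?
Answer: -9268137221/11079544573 ≈ -0.83651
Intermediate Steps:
87924/(-444551) + 191028/(-299076) = 87924*(-1/444551) + 191028*(-1/299076) = -87924/444551 - 15919/24923 = -9268137221/11079544573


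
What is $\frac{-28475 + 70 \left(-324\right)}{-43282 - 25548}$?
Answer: $\frac{10231}{13766} \approx 0.74321$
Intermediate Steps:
$\frac{-28475 + 70 \left(-324\right)}{-43282 - 25548} = \frac{-28475 - 22680}{-68830} = \left(-51155\right) \left(- \frac{1}{68830}\right) = \frac{10231}{13766}$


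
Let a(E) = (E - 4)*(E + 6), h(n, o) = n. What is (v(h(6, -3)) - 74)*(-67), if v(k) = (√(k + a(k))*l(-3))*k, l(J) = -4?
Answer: 4958 + 1608*√30 ≈ 13765.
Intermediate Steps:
a(E) = (-4 + E)*(6 + E)
v(k) = -4*k*√(-24 + k² + 3*k) (v(k) = (√(k + (-24 + k² + 2*k))*(-4))*k = (√(-24 + k² + 3*k)*(-4))*k = (-4*√(-24 + k² + 3*k))*k = -4*k*√(-24 + k² + 3*k))
(v(h(6, -3)) - 74)*(-67) = (-4*6*√(-24 + 6² + 3*6) - 74)*(-67) = (-4*6*√(-24 + 36 + 18) - 74)*(-67) = (-4*6*√30 - 74)*(-67) = (-24*√30 - 74)*(-67) = (-74 - 24*√30)*(-67) = 4958 + 1608*√30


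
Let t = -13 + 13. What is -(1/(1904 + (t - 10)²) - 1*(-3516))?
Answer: -7046065/2004 ≈ -3516.0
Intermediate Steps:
t = 0
-(1/(1904 + (t - 10)²) - 1*(-3516)) = -(1/(1904 + (0 - 10)²) - 1*(-3516)) = -(1/(1904 + (-10)²) + 3516) = -(1/(1904 + 100) + 3516) = -(1/2004 + 3516) = -1*7046065/2004 = -7046065/2004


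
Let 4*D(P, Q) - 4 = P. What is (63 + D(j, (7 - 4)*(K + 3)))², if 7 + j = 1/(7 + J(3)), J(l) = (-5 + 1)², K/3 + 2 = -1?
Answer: 2050624/529 ≈ 3876.4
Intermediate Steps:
K = -9 (K = -6 + 3*(-1) = -6 - 3 = -9)
J(l) = 16 (J(l) = (-4)² = 16)
j = -160/23 (j = -7 + 1/(7 + 16) = -7 + 1/23 = -160/23 ≈ -6.9565)
D(P, Q) = 1 + P/4
(63 + D(j, (7 - 4)*(K + 3)))² = (63 + (1 + (¼)*(-160/23)))² = (63 + (1 - 40/23))² = (63 - 17/23)² = (1432/23)² = 2050624/529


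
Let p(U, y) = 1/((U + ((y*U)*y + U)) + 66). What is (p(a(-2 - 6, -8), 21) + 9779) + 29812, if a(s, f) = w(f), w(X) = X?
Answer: 137697497/3478 ≈ 39591.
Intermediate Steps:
a(s, f) = f
p(U, y) = 1/(66 + 2*U + U*y²) (p(U, y) = 1/((U + ((U*y)*y + U)) + 66) = 1/((U + (U*y² + U)) + 66) = 1/((U + (U + U*y²)) + 66) = 1/((2*U + U*y²) + 66) = 1/(66 + 2*U + U*y²))
(p(a(-2 - 6, -8), 21) + 9779) + 29812 = (1/(66 + 2*(-8) - 8*21²) + 9779) + 29812 = (1/(66 - 16 - 8*441) + 9779) + 29812 = (1/(66 - 16 - 3528) + 9779) + 29812 = (1/(-3478) + 9779) + 29812 = (-1/3478 + 9779) + 29812 = 34011361/3478 + 29812 = 137697497/3478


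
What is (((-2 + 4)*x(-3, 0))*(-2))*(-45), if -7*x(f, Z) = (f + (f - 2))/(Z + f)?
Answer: -480/7 ≈ -68.571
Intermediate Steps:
x(f, Z) = -(-2 + 2*f)/(7*(Z + f)) (x(f, Z) = -(f + (f - 2))/(7*(Z + f)) = -(f + (-2 + f))/(7*(Z + f)) = -(-2 + 2*f)/(7*(Z + f)))
(((-2 + 4)*x(-3, 0))*(-2))*(-45) = (((-2 + 4)*(2*(1 - 1*(-3))/(7*(0 - 3))))*(-2))*(-45) = ((2*((2/7)*(1 + 3)/(-3)))*(-2))*(-45) = ((2*((2/7)*(-⅓)*4))*(-2))*(-45) = ((2*(-8/21))*(-2))*(-45) = -16/21*(-2)*(-45) = (32/21)*(-45) = -480/7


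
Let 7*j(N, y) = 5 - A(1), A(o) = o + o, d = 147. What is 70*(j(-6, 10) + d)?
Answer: 10320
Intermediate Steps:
A(o) = 2*o
j(N, y) = 3/7 (j(N, y) = (5 - 2)/7 = (⅐)*3 = 3/7)
70*(j(-6, 10) + d) = 70*(3/7 + 147) = 70*(1032/7) = 10320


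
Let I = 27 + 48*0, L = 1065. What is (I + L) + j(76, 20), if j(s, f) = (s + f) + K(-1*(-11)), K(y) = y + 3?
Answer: 1202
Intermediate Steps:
K(y) = 3 + y
I = 27 (I = 27 + 0 = 27)
j(s, f) = 14 + f + s (j(s, f) = (s + f) + (3 - 1*(-11)) = (f + s) + (3 + 11) = (f + s) + 14 = 14 + f + s)
(I + L) + j(76, 20) = (27 + 1065) + (14 + 20 + 76) = 1092 + 110 = 1202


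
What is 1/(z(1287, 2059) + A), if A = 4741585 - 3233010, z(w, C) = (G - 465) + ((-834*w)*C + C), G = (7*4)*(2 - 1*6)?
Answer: -1/2208534065 ≈ -4.5279e-10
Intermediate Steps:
G = -112 (G = 28*(2 - 6) = 28*(-4) = -112)
z(w, C) = -577 + C - 834*C*w (z(w, C) = (-112 - 465) + ((-834*w)*C + C) = -577 + (-834*C*w + C) = -577 + (C - 834*C*w) = -577 + C - 834*C*w)
A = 1508575
1/(z(1287, 2059) + A) = 1/((-577 + 2059 - 834*2059*1287) + 1508575) = 1/((-577 + 2059 - 2210044122) + 1508575) = 1/(-2210042640 + 1508575) = 1/(-2208534065) = -1/2208534065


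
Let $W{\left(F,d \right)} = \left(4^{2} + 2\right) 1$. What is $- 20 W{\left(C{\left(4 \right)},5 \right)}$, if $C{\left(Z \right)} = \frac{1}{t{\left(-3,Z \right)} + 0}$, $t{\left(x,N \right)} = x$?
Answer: $-360$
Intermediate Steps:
$C{\left(Z \right)} = - \frac{1}{3}$ ($C{\left(Z \right)} = \frac{1}{-3 + 0} = \frac{1}{-3} = - \frac{1}{3}$)
$W{\left(F,d \right)} = 18$ ($W{\left(F,d \right)} = \left(16 + 2\right) 1 = 18 \cdot 1 = 18$)
$- 20 W{\left(C{\left(4 \right)},5 \right)} = \left(-20\right) 18 = -360$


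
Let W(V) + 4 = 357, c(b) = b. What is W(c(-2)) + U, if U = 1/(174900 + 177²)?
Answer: 72798838/206229 ≈ 353.00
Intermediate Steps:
W(V) = 353 (W(V) = -4 + 357 = 353)
U = 1/206229 (U = 1/(174900 + 31329) = 1/206229 ≈ 4.8490e-6)
W(c(-2)) + U = 353 + 1/206229 = 72798838/206229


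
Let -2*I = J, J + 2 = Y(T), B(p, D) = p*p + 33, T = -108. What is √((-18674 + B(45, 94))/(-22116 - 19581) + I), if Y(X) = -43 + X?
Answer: √59421681218/27798 ≈ 8.7692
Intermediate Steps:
B(p, D) = 33 + p² (B(p, D) = p² + 33 = 33 + p²)
J = -153 (J = -2 + (-43 - 108) = -2 - 151 = -153)
I = 153/2 (I = -½*(-153) = 153/2 ≈ 76.500)
√((-18674 + B(45, 94))/(-22116 - 19581) + I) = √((-18674 + (33 + 45²))/(-22116 - 19581) + 153/2) = √((-18674 + (33 + 2025))/(-41697) + 153/2) = √((-18674 + 2058)*(-1/41697) + 153/2) = √(-16616*(-1/41697) + 153/2) = √(16616/41697 + 153/2) = √(6412873/83394) = √59421681218/27798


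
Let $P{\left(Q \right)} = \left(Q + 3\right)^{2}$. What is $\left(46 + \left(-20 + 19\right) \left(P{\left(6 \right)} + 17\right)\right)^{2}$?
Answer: $2704$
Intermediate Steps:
$P{\left(Q \right)} = \left(3 + Q\right)^{2}$
$\left(46 + \left(-20 + 19\right) \left(P{\left(6 \right)} + 17\right)\right)^{2} = \left(46 + \left(-20 + 19\right) \left(\left(3 + 6\right)^{2} + 17\right)\right)^{2} = \left(46 - \left(9^{2} + 17\right)\right)^{2} = \left(46 - \left(81 + 17\right)\right)^{2} = \left(46 - 98\right)^{2} = \left(-52\right)^{2} = 2704$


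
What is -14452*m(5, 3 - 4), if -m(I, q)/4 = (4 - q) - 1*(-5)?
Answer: 578080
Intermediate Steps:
m(I, q) = -36 + 4*q (m(I, q) = -4*((4 - q) - 1*(-5)) = -4*((4 - q) + 5) = -4*(9 - q) = -36 + 4*q)
-14452*m(5, 3 - 4) = -14452*(-36 + 4*(3 - 4)) = -14452*(-36 + 4*(-1)) = -14452*(-36 - 4) = -14452*(-40) = 578080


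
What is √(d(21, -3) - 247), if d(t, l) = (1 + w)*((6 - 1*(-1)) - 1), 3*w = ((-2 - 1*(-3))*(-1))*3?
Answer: I*√247 ≈ 15.716*I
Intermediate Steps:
w = -1 (w = (((-2 - 1*(-3))*(-1))*3)/3 = (((-2 + 3)*(-1))*3)/3 = ((1*(-1))*3)/3 = (-1*3)/3 = (⅓)*(-3) = -1)
d(t, l) = 0 (d(t, l) = (1 - 1)*((6 - 1*(-1)) - 1) = 0*((6 + 1) - 1) = 0*(7 - 1) = 0*6 = 0)
√(d(21, -3) - 247) = √(0 - 247) = √(-247) = I*√247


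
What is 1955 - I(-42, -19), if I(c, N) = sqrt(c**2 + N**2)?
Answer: 1955 - 5*sqrt(85) ≈ 1908.9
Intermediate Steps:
I(c, N) = sqrt(N**2 + c**2)
1955 - I(-42, -19) = 1955 - sqrt((-19)**2 + (-42)**2) = 1955 - sqrt(361 + 1764) = 1955 - sqrt(2125) = 1955 - 5*sqrt(85)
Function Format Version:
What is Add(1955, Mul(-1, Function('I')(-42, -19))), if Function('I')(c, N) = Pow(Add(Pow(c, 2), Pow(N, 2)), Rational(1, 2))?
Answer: Add(1955, Mul(-5, Pow(85, Rational(1, 2)))) ≈ 1908.9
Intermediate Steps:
Function('I')(c, N) = Pow(Add(Pow(N, 2), Pow(c, 2)), Rational(1, 2))
Add(1955, Mul(-1, Function('I')(-42, -19))) = Add(1955, Mul(-1, Pow(Add(Pow(-19, 2), Pow(-42, 2)), Rational(1, 2)))) = Add(1955, Mul(-1, Pow(Add(361, 1764), Rational(1, 2)))) = Add(1955, Mul(-1, Pow(2125, Rational(1, 2)))) = Add(1955, Mul(-1, Mul(5, Pow(85, Rational(1, 2))))) = Add(1955, Mul(-5, Pow(85, Rational(1, 2))))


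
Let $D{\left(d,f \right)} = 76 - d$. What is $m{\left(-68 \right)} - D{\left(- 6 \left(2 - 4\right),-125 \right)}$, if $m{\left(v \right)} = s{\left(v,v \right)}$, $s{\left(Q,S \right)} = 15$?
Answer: $-49$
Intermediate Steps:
$m{\left(v \right)} = 15$
$m{\left(-68 \right)} - D{\left(- 6 \left(2 - 4\right),-125 \right)} = 15 - \left(76 - - 6 \left(2 - 4\right)\right) = 15 - \left(76 - \left(-6\right) \left(-2\right)\right) = 15 - \left(76 - 12\right) = 15 - 64 = -49$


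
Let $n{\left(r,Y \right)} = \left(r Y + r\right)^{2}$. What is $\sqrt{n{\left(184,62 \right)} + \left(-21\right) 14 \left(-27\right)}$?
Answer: $567 \sqrt{418} \approx 11592.0$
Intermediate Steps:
$n{\left(r,Y \right)} = \left(r + Y r\right)^{2}$ ($n{\left(r,Y \right)} = \left(Y r + r\right)^{2} = \left(r + Y r\right)^{2}$)
$\sqrt{n{\left(184,62 \right)} + \left(-21\right) 14 \left(-27\right)} = \sqrt{184^{2} \left(1 + 62\right)^{2} + \left(-21\right) 14 \left(-27\right)} = \sqrt{33856 \cdot 63^{2} - -7938} = \sqrt{33856 \cdot 3969 + 7938} = \sqrt{134374464 + 7938} = \sqrt{134382402} = 567 \sqrt{418}$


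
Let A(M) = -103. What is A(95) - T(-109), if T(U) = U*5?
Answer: 442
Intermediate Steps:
T(U) = 5*U
A(95) - T(-109) = -103 - 5*(-109) = -103 - 1*(-545) = -103 + 545 = 442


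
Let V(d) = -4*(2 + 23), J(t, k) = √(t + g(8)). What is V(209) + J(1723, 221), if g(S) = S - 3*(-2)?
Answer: -100 + 3*√193 ≈ -58.323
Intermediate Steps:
g(S) = 6 + S (g(S) = S + 6 = 6 + S)
J(t, k) = √(14 + t) (J(t, k) = √(t + (6 + 8)) = √(t + 14) = √(14 + t))
V(d) = -100 (V(d) = -4*25 = -100)
V(209) + J(1723, 221) = -100 + √(14 + 1723) = -100 + √1737 = -100 + 3*√193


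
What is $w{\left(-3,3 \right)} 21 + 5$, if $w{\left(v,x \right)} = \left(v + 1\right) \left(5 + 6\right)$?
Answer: $-457$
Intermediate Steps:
$w{\left(v,x \right)} = 11 + 11 v$ ($w{\left(v,x \right)} = \left(1 + v\right) 11 = 11 + 11 v$)
$w{\left(-3,3 \right)} 21 + 5 = \left(11 + 11 \left(-3\right)\right) 21 + 5 = \left(11 - 33\right) 21 + 5 = \left(-22\right) 21 + 5 = -462 + 5 = -457$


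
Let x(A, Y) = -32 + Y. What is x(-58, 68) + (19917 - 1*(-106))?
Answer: 20059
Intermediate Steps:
x(-58, 68) + (19917 - 1*(-106)) = (-32 + 68) + (19917 - 1*(-106)) = 36 + (19917 + 106) = 36 + 20023 = 20059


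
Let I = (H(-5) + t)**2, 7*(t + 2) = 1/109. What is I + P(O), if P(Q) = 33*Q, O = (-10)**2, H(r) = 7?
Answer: 1935719556/582169 ≈ 3325.0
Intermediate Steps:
O = 100
t = -1525/763 (t = -2 + (1/7)/109 = -2 + (1/7)*(1/109) = -2 + 1/763 = -1525/763 ≈ -1.9987)
I = 14561856/582169 (I = (7 - 1525/763)**2 = (3816/763)**2 = 14561856/582169 ≈ 25.013)
I + P(O) = 14561856/582169 + 33*100 = 14561856/582169 + 3300 = 1935719556/582169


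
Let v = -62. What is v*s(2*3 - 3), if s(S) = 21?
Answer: -1302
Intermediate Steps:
v*s(2*3 - 3) = -62*21 = -1302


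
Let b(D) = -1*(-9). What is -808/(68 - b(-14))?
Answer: -808/59 ≈ -13.695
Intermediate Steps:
b(D) = 9
-808/(68 - b(-14)) = -808/(68 - 1*9) = -808/(68 - 9) = -808/59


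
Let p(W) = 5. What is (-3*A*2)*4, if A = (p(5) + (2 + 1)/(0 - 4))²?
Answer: -867/2 ≈ -433.50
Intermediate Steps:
A = 289/16 (A = (5 + (2 + 1)/(0 - 4))² = (5 + 3/(-4))² = (5 + 3*(-¼))² = (5 - ¾)² = (17/4)² = 289/16 ≈ 18.063)
(-3*A*2)*4 = (-3*289/16*2)*4 = -867/16*2*4 = -867/8*4 = -867/2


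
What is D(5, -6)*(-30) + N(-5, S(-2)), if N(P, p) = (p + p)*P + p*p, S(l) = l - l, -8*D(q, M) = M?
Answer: -45/2 ≈ -22.500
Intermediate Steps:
D(q, M) = -M/8
S(l) = 0
N(P, p) = p² + 2*P*p (N(P, p) = (2*p)*P + p² = 2*P*p + p² = p² + 2*P*p)
D(5, -6)*(-30) + N(-5, S(-2)) = -⅛*(-6)*(-30) + 0*(0 + 2*(-5)) = (¾)*(-30) + 0*(0 - 10) = -45/2 + 0*(-10) = -45/2 + 0 = -45/2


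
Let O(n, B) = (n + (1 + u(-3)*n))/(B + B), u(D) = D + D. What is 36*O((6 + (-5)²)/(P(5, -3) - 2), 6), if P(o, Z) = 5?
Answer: -152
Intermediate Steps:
u(D) = 2*D
O(n, B) = (1 - 5*n)/(2*B) (O(n, B) = (n + (1 + (2*(-3))*n))/(B + B) = (n + (1 - 6*n))/((2*B)) = (1 - 5*n)*(1/(2*B)) = (1 - 5*n)/(2*B))
36*O((6 + (-5)²)/(P(5, -3) - 2), 6) = 36*((½)*(1 - 5*(6 + (-5)²)/(5 - 2))/6) = 36*((½)*(⅙)*(1 - 5*(6 + 25)/3)) = 36*((½)*(⅙)*(1 - 155/3)) = 36*((½)*(⅙)*(-152/3)) = 36*(-38/9) = -152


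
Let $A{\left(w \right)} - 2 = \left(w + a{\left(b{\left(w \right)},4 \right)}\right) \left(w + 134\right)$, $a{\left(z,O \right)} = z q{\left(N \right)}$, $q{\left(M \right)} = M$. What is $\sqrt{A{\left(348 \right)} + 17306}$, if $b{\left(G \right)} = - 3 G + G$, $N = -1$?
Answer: $2 \sqrt{130129} \approx 721.47$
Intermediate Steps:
$b{\left(G \right)} = - 2 G$
$a{\left(z,O \right)} = - z$ ($a{\left(z,O \right)} = z \left(-1\right) = - z$)
$A{\left(w \right)} = 2 + 3 w \left(134 + w\right)$ ($A{\left(w \right)} = 2 + \left(w - - 2 w\right) \left(w + 134\right) = 2 + \left(w + 2 w\right) \left(134 + w\right) = 2 + 3 w \left(134 + w\right)$)
$\sqrt{A{\left(348 \right)} + 17306} = \sqrt{\left(2 + 3 \cdot 348^{2} + 402 \cdot 348\right) + 17306} = \sqrt{\left(2 + 3 \cdot 121104 + 139896\right) + 17306} = \sqrt{\left(2 + 363312 + 139896\right) + 17306} = \sqrt{503210 + 17306} = \sqrt{520516} = 2 \sqrt{130129}$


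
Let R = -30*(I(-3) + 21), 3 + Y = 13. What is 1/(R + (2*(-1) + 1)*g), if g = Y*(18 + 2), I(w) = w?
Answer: -1/740 ≈ -0.0013514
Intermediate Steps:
Y = 10 (Y = -3 + 13 = 10)
g = 200 (g = 10*(18 + 2) = 10*20 = 200)
R = -540 (R = -30*(-3 + 21) = -30*18 = -540)
1/(R + (2*(-1) + 1)*g) = 1/(-540 + (2*(-1) + 1)*200) = 1/(-540 + (-2 + 1)*200) = 1/(-540 - 1*200) = 1/(-540 - 200) = 1/(-740) = -1/740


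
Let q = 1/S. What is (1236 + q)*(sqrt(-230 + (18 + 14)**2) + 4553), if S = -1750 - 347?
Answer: 11800879723/2097 + 2591891*sqrt(794)/2097 ≈ 5.6623e+6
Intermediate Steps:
S = -2097
q = -1/2097 (q = 1/(-2097) = -1/2097 ≈ -0.00047687)
(1236 + q)*(sqrt(-230 + (18 + 14)**2) + 4553) = (1236 - 1/2097)*(sqrt(-230 + (18 + 14)**2) + 4553) = 2591891*(sqrt(-230 + 32**2) + 4553)/2097 = 2591891*(sqrt(-230 + 1024) + 4553)/2097 = 2591891*(sqrt(794) + 4553)/2097 = 2591891*(4553 + sqrt(794))/2097 = 11800879723/2097 + 2591891*sqrt(794)/2097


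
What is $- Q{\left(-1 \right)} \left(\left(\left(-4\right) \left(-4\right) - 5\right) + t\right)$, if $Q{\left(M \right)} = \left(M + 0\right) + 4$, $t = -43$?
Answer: $96$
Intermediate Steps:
$Q{\left(M \right)} = 4 + M$ ($Q{\left(M \right)} = M + 4 = 4 + M$)
$- Q{\left(-1 \right)} \left(\left(\left(-4\right) \left(-4\right) - 5\right) + t\right) = - \left(4 - 1\right) \left(\left(\left(-4\right) \left(-4\right) - 5\right) - 43\right) = - 3 \left(\left(16 - 5\right) - 43\right) = - 3 \left(11 - 43\right) = - 3 \left(-32\right) = \left(-1\right) \left(-96\right) = 96$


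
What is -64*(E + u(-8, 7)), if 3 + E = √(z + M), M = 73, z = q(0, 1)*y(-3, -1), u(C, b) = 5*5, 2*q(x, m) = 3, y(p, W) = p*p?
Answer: -1408 - 32*√346 ≈ -2003.2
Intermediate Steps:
y(p, W) = p²
q(x, m) = 3/2 (q(x, m) = (½)*3 = 3/2)
u(C, b) = 25
z = 27/2 (z = (3/2)*(-3)² = (3/2)*9 = 27/2 ≈ 13.500)
E = -3 + √346/2 (E = -3 + √(27/2 + 73) = -3 + √(173/2) = -3 + √346/2 ≈ 6.3005)
-64*(E + u(-8, 7)) = -64*((-3 + √346/2) + 25) = -64*(22 + √346/2) = -1408 - 32*√346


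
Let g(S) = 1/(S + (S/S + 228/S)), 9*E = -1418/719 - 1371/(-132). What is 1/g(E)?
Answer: 18630097022893/75790966284 ≈ 245.81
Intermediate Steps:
E = 266191/284724 (E = (-1418/719 - 1371/(-132))/9 = (-1418*1/719 - 1371*(-1/132))/9 = (-1418/719 + 457/44)/9 = (⅑)*(266191/31636) = 266191/284724 ≈ 0.93491)
g(S) = 1/(1 + S + 228/S) (g(S) = 1/(S + (1 + 228/S)) = 1/(1 + S + 228/S))
1/g(E) = 1/(266191/(284724*(228 + 266191/284724 + (266191/284724)²))) = 1/(266191/(284724*(228 + 266191/284724 + 70857648481/81067756176))) = 1/(266191/(284724*(18630097022893/81067756176))) = 1/((266191/284724)*(81067756176/18630097022893)) = 1/(75790966284/18630097022893) = 18630097022893/75790966284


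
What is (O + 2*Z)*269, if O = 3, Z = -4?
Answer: -1345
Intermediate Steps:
(O + 2*Z)*269 = (3 + 2*(-4))*269 = (3 - 8)*269 = -5*269 = -1345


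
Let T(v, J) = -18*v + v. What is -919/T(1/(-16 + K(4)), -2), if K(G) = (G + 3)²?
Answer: 30327/17 ≈ 1783.9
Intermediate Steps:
K(G) = (3 + G)²
T(v, J) = -17*v
-919/T(1/(-16 + K(4)), -2) = -(14704/17 - 919*(3 + 4)²/17) = -919/((-17/(-16 + 7²))) = -919/((-17/(-16 + 49))) = -919/((-17/33)) = -919/((-17*1/33)) = -919/(-17/33) = -919*(-33/17) = 30327/17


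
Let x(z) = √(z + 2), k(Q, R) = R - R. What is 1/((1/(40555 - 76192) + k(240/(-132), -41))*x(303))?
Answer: -35637*√305/305 ≈ -2040.6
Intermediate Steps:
k(Q, R) = 0
x(z) = √(2 + z)
1/((1/(40555 - 76192) + k(240/(-132), -41))*x(303)) = 1/((1/(40555 - 76192) + 0)*(√(2 + 303))) = 1/((1/(-35637) + 0)*(√305)) = (√305/305)/(-1/35637 + 0) = (√305/305)/(-1/35637) = -35637*√305/305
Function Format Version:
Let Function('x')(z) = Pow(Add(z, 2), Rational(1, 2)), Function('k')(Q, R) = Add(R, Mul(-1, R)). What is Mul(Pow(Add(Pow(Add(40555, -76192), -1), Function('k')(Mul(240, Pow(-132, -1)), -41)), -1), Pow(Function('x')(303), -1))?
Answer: Mul(Rational(-35637, 305), Pow(305, Rational(1, 2))) ≈ -2040.6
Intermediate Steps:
Function('k')(Q, R) = 0
Function('x')(z) = Pow(Add(2, z), Rational(1, 2))
Mul(Pow(Add(Pow(Add(40555, -76192), -1), Function('k')(Mul(240, Pow(-132, -1)), -41)), -1), Pow(Function('x')(303), -1)) = Mul(Pow(Add(Pow(Add(40555, -76192), -1), 0), -1), Pow(Pow(Add(2, 303), Rational(1, 2)), -1)) = Mul(Pow(Add(Pow(-35637, -1), 0), -1), Pow(Pow(305, Rational(1, 2)), -1)) = Mul(Pow(Add(Rational(-1, 35637), 0), -1), Mul(Rational(1, 305), Pow(305, Rational(1, 2)))) = Mul(Pow(Rational(-1, 35637), -1), Mul(Rational(1, 305), Pow(305, Rational(1, 2)))) = Mul(-35637, Mul(Rational(1, 305), Pow(305, Rational(1, 2)))) = Mul(Rational(-35637, 305), Pow(305, Rational(1, 2)))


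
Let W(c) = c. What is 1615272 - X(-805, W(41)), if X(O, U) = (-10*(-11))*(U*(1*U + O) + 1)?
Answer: 5060802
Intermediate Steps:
X(O, U) = 110 + 110*U*(O + U) (X(O, U) = 110*(U*(U + O) + 1) = 110*(U*(O + U) + 1) = 110*(1 + U*(O + U)) = 110 + 110*U*(O + U))
1615272 - X(-805, W(41)) = 1615272 - (110 + 110*41² + 110*(-805)*41) = 1615272 - (110 + 110*1681 - 3630550) = 1615272 - (110 + 184910 - 3630550) = 1615272 - 1*(-3445530) = 1615272 + 3445530 = 5060802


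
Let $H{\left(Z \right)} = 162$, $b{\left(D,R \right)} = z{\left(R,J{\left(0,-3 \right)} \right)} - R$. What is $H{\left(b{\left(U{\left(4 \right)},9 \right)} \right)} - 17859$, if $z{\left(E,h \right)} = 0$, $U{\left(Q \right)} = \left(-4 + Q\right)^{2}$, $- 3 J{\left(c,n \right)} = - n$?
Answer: $-17697$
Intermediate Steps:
$J{\left(c,n \right)} = \frac{n}{3}$ ($J{\left(c,n \right)} = - \frac{\left(-1\right) n}{3} = \frac{n}{3}$)
$b{\left(D,R \right)} = - R$ ($b{\left(D,R \right)} = 0 - R = - R$)
$H{\left(b{\left(U{\left(4 \right)},9 \right)} \right)} - 17859 = 162 - 17859 = -17697$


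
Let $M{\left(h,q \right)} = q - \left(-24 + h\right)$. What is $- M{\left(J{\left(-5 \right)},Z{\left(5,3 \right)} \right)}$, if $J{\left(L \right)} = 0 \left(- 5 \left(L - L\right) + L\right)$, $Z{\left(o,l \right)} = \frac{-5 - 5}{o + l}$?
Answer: $- \frac{91}{4} \approx -22.75$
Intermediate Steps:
$Z{\left(o,l \right)} = - \frac{10}{l + o}$
$J{\left(L \right)} = 0$ ($J{\left(L \right)} = 0 \left(\left(-5\right) 0 + L\right) = 0 \left(0 + L\right) = 0 L = 0$)
$M{\left(h,q \right)} = 24 + q - h$
$- M{\left(J{\left(-5 \right)},Z{\left(5,3 \right)} \right)} = - (24 - \frac{10}{3 + 5} - 0) = - (24 - \frac{10}{8} + 0) = - (24 - \frac{5}{4} + 0) = \left(-1\right) \frac{91}{4} = - \frac{91}{4}$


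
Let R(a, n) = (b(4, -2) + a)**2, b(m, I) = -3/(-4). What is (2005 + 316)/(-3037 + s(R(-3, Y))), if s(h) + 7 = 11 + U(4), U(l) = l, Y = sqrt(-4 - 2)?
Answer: -2321/3029 ≈ -0.76626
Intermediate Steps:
b(m, I) = 3/4 (b(m, I) = -3*(-1/4) = 3/4)
Y = I*sqrt(6) (Y = sqrt(-6) = I*sqrt(6) ≈ 2.4495*I)
R(a, n) = (3/4 + a)**2
s(h) = 8 (s(h) = -7 + (11 + 4) = -7 + 15 = 8)
(2005 + 316)/(-3037 + s(R(-3, Y))) = (2005 + 316)/(-3037 + 8) = 2321/(-3029) = 2321*(-1/3029) = -2321/3029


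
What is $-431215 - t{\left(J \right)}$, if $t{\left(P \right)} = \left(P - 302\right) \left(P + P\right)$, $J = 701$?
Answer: $-990613$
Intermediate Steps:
$t{\left(P \right)} = 2 P \left(-302 + P\right)$ ($t{\left(P \right)} = \left(-302 + P\right) 2 P = 2 P \left(-302 + P\right)$)
$-431215 - t{\left(J \right)} = -431215 - 2 \cdot 701 \left(-302 + 701\right) = -431215 - 2 \cdot 701 \cdot 399 = -431215 - 559398 = -990613$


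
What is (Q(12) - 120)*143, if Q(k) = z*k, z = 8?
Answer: -3432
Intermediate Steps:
Q(k) = 8*k
(Q(12) - 120)*143 = (8*12 - 120)*143 = (96 - 120)*143 = -24*143 = -3432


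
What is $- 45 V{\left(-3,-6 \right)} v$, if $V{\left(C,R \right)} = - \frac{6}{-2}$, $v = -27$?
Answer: $3645$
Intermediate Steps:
$V{\left(C,R \right)} = 3$ ($V{\left(C,R \right)} = \left(-6\right) \left(- \frac{1}{2}\right) = 3$)
$- 45 V{\left(-3,-6 \right)} v = \left(-45\right) 3 \left(-27\right) = \left(-135\right) \left(-27\right) = 3645$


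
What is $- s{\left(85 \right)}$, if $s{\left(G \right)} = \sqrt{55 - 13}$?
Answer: $- \sqrt{42} \approx -6.4807$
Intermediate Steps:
$s{\left(G \right)} = \sqrt{42}$
$- s{\left(85 \right)} = - \sqrt{42}$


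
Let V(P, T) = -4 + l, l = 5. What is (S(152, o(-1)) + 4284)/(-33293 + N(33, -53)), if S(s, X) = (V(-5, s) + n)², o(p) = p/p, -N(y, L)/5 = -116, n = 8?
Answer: -4365/32713 ≈ -0.13343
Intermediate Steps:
V(P, T) = 1 (V(P, T) = -4 + 5 = 1)
N(y, L) = 580 (N(y, L) = -5*(-116) = 580)
o(p) = 1
S(s, X) = 81 (S(s, X) = (1 + 8)² = 9² = 81)
(S(152, o(-1)) + 4284)/(-33293 + N(33, -53)) = (81 + 4284)/(-33293 + 580) = 4365/(-32713) = 4365*(-1/32713) = -4365/32713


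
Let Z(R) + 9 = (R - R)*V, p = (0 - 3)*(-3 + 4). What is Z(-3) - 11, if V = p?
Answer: -20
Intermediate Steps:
p = -3 (p = -3*1 = -3)
V = -3
Z(R) = -9 (Z(R) = -9 + (R - R)*(-3) = -9 + 0*(-3) = -9 + 0 = -9)
Z(-3) - 11 = -9 - 11 = -20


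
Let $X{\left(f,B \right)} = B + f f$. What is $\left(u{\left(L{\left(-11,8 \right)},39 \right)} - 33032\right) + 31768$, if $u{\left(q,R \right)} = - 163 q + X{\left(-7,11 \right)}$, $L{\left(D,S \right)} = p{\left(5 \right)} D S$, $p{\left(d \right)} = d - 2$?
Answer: $41828$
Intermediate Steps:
$p{\left(d \right)} = -2 + d$ ($p{\left(d \right)} = d - 2 = -2 + d$)
$X{\left(f,B \right)} = B + f^{2}$
$L{\left(D,S \right)} = 3 D S$ ($L{\left(D,S \right)} = \left(-2 + 5\right) D S = 3 D S$)
$u{\left(q,R \right)} = 60 - 163 q$ ($u{\left(q,R \right)} = - 163 q + \left(11 + \left(-7\right)^{2}\right) = - 163 q + \left(11 + 49\right) = - 163 q + 60 = 60 - 163 q$)
$\left(u{\left(L{\left(-11,8 \right)},39 \right)} - 33032\right) + 31768 = \left(\left(60 - 163 \cdot 3 \left(-11\right) 8\right) - 33032\right) + 31768 = \left(\left(60 - -43032\right) - 33032\right) + 31768 = \left(\left(60 + 43032\right) - 33032\right) + 31768 = \left(43092 - 33032\right) + 31768 = 10060 + 31768 = 41828$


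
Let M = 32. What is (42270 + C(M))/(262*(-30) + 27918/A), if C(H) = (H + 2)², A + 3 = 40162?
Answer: -871972367/157810911 ≈ -5.5254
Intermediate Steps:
A = 40159 (A = -3 + 40162 = 40159)
C(H) = (2 + H)²
(42270 + C(M))/(262*(-30) + 27918/A) = (42270 + (2 + 32)²)/(262*(-30) + 27918/40159) = (42270 + 34²)/(-7860 + 27918*(1/40159)) = (42270 + 1156)/(-7860 + 27918/40159) = 43426/(-315621822/40159) = 43426*(-40159/315621822) = -871972367/157810911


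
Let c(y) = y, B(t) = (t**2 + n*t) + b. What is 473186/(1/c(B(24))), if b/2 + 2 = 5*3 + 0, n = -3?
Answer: 250788580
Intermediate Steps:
b = 26 (b = -4 + 2*(5*3 + 0) = -4 + 2*(15 + 0) = -4 + 2*15 = -4 + 30 = 26)
B(t) = 26 + t**2 - 3*t (B(t) = (t**2 - 3*t) + 26 = 26 + t**2 - 3*t)
473186/(1/c(B(24))) = 473186/(1/(26 + 24**2 - 3*24)) = 473186/(1/(26 + 576 - 72)) = 473186/(1/530) = 473186*530 = 250788580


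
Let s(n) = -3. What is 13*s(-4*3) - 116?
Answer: -155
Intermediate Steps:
13*s(-4*3) - 116 = 13*(-3) - 116 = -39 - 116 = -155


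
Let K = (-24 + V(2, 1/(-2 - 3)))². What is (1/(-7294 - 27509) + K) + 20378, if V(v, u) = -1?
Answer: 730967408/34803 ≈ 21003.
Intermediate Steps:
K = 625 (K = (-24 - 1)² = (-25)² = 625)
(1/(-7294 - 27509) + K) + 20378 = (1/(-7294 - 27509) + 625) + 20378 = (1/(-34803) + 625) + 20378 = (-1/34803 + 625) + 20378 = 21751874/34803 + 20378 = 730967408/34803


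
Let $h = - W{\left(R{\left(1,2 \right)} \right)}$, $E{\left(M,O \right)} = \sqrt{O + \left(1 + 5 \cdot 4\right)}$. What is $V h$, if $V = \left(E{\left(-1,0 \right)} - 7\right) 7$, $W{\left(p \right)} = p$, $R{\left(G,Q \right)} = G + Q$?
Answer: $147 - 21 \sqrt{21} \approx 50.766$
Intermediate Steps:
$E{\left(M,O \right)} = \sqrt{21 + O}$ ($E{\left(M,O \right)} = \sqrt{O + \left(1 + 20\right)} = \sqrt{O + 21} = \sqrt{21 + O}$)
$h = -3$ ($h = - (1 + 2) = \left(-1\right) 3 = -3$)
$V = -49 + 7 \sqrt{21}$ ($V = \left(\sqrt{21 + 0} - 7\right) 7 = \left(\sqrt{21} - 7\right) 7 = \left(-7 + \sqrt{21}\right) 7 = -49 + 7 \sqrt{21} \approx -16.922$)
$V h = \left(-49 + 7 \sqrt{21}\right) \left(-3\right) = 147 - 21 \sqrt{21}$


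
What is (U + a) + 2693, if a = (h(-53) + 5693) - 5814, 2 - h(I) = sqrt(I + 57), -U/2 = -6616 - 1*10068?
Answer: 35940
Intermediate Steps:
U = 33368 (U = -2*(-6616 - 1*10068) = -2*(-6616 - 10068) = -2*(-16684) = 33368)
h(I) = 2 - sqrt(57 + I) (h(I) = 2 - sqrt(I + 57) = 2 - sqrt(57 + I))
a = -121 (a = ((2 - sqrt(57 - 53)) + 5693) - 5814 = ((2 - sqrt(4)) + 5693) - 5814 = ((2 - 1*2) + 5693) - 5814 = ((2 - 2) + 5693) - 5814 = (0 + 5693) - 5814 = 5693 - 5814 = -121)
(U + a) + 2693 = (33368 - 121) + 2693 = 33247 + 2693 = 35940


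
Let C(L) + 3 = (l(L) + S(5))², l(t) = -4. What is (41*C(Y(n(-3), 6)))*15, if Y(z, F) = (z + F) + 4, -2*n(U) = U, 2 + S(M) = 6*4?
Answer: 197415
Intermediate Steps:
S(M) = 22 (S(M) = -2 + 6*4 = -2 + 24 = 22)
n(U) = -U/2
Y(z, F) = 4 + F + z (Y(z, F) = (F + z) + 4 = 4 + F + z)
C(L) = 321 (C(L) = -3 + (-4 + 22)² = -3 + 18² = -3 + 324 = 321)
(41*C(Y(n(-3), 6)))*15 = (41*321)*15 = 13161*15 = 197415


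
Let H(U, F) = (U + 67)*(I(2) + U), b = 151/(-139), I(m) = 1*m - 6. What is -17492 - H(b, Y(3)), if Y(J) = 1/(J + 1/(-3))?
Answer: -331485398/19321 ≈ -17157.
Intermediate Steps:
I(m) = -6 + m (I(m) = m - 6 = -6 + m)
Y(J) = 1/(-1/3 + J) (Y(J) = 1/(J + 1*(-1/3)) = 1/(J - 1/3) = 1/(-1/3 + J))
b = -151/139 (b = 151*(-1/139) = -151/139 ≈ -1.0863)
H(U, F) = (-4 + U)*(67 + U) (H(U, F) = (U + 67)*((-6 + 2) + U) = (67 + U)*(-4 + U) = (-4 + U)*(67 + U))
-17492 - H(b, Y(3)) = -17492 - (-268 + (-151/139)**2 + 63*(-151/139)) = -17492 - (-268 + 22801/19321 - 9513/139) = -17492 - 1*(-6477534/19321) = -17492 + 6477534/19321 = -331485398/19321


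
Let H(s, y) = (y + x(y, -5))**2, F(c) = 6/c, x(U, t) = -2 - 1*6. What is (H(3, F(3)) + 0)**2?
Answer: 1296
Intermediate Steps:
x(U, t) = -8 (x(U, t) = -2 - 6 = -8)
H(s, y) = (-8 + y)**2 (H(s, y) = (y - 8)**2 = (-8 + y)**2)
(H(3, F(3)) + 0)**2 = ((-8 + 6/3)**2 + 0)**2 = ((-8 + 6*(1/3))**2 + 0)**2 = ((-8 + 2)**2 + 0)**2 = ((-6)**2 + 0)**2 = (36 + 0)**2 = 36**2 = 1296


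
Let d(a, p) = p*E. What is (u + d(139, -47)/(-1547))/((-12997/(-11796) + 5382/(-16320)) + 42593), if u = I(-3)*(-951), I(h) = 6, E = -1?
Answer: -4165039731360/31090748028977 ≈ -0.13396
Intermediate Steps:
d(a, p) = -p (d(a, p) = p*(-1) = -p)
u = -5706 (u = 6*(-951) = -5706)
(u + d(139, -47)/(-1547))/((-12997/(-11796) + 5382/(-16320)) + 42593) = (-5706 - 1*(-47)/(-1547))/((-12997/(-11796) + 5382/(-16320)) + 42593) = (-5706 + 47*(-1/1547))/((-12997*(-1/11796) + 5382*(-1/16320)) + 42593) = (-5706 - 47/1547)/((12997/11796 - 897/2720) + 42593) = -8827229/(1547*(6192707/8021280 + 42593)) = -8827229/(1547*341656571747/8021280) = -8827229/1547*8021280/341656571747 = -4165039731360/31090748028977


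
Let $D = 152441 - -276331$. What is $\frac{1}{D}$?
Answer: $\frac{1}{428772} \approx 2.3322 \cdot 10^{-6}$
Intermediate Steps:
$D = 428772$ ($D = 152441 + 276331 = 428772$)
$\frac{1}{D} = \frac{1}{428772}$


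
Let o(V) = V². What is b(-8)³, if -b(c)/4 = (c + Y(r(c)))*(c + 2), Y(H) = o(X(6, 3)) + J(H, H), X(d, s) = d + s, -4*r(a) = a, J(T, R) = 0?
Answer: 5377771008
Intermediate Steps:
r(a) = -a/4
Y(H) = 81 (Y(H) = (6 + 3)² + 0 = 9² + 0 = 81 + 0 = 81)
b(c) = -4*(2 + c)*(81 + c) (b(c) = -4*(c + 81)*(c + 2) = -4*(81 + c)*(2 + c) = -4*(2 + c)*(81 + c))
b(-8)³ = (-648 - 332*(-8) - 4*(-8)²)³ = (-648 + 2656 - 4*64)³ = (-648 + 2656 - 256)³ = 1752³ = 5377771008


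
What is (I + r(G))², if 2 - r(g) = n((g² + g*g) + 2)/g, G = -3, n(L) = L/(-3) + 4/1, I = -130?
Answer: 1345600/81 ≈ 16612.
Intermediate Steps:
n(L) = 4 - L/3 (n(L) = L*(-⅓) + 4*1 = -L/3 + 4 = 4 - L/3)
r(g) = 2 - (10/3 - 2*g²/3)/g (r(g) = 2 - (4 - ((g² + g*g) + 2)/3)/g = 2 - (4 - ((g² + g²) + 2)/3)/g = 2 - (4 - (2*g² + 2)/3)/g = 2 - (4 - (2 + 2*g²)/3)/g = 2 - (4 + (-⅔ - 2*g²/3))/g = 2 - (10/3 - 2*g²/3)/g)
(I + r(G))² = (-130 + (2 - 10/3/(-3) + (⅔)*(-3)))² = (-130 + (2 - 10/3*(-⅓) - 2))² = (-130 + (2 + 10/9 - 2))² = (-130 + 10/9)² = (-1160/9)² = 1345600/81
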